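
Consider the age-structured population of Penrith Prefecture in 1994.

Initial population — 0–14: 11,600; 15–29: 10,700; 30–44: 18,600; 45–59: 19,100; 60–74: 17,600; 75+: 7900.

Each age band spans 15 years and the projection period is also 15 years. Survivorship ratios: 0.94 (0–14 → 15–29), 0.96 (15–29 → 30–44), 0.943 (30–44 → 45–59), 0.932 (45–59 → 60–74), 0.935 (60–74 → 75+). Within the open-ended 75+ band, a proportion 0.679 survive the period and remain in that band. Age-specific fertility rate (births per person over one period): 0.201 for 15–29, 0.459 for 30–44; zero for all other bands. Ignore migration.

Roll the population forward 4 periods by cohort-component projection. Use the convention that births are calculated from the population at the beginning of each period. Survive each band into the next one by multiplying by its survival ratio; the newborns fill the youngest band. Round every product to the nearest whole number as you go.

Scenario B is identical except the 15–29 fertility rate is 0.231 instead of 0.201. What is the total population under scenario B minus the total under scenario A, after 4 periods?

Call the bands 1 to 6, youngest first.
Period 1:
Births: 10700 × 0.201 = 2151, 18600 × 0.459 = 8537 — total 10688
Band 2: 11600 × 0.94 = 10904
Band 3: 10700 × 0.96 = 10272
Band 4: 18600 × 0.943 = 17540
Band 5: 19100 × 0.932 = 17801
Band 6: 17600 × 0.935 + 7900 × 0.679 = 16456 + 5364 = 21820
End of period: [10688, 10904, 10272, 17540, 17801, 21820]
Period 2:
Births: 10904 × 0.201 = 2192, 10272 × 0.459 = 4715 — total 6907
Band 2: 10688 × 0.94 = 10047
Band 3: 10904 × 0.96 = 10468
Band 4: 10272 × 0.943 = 9686
Band 5: 17540 × 0.932 = 16347
Band 6: 17801 × 0.935 + 21820 × 0.679 = 16644 + 14816 = 31460
End of period: [6907, 10047, 10468, 9686, 16347, 31460]
Period 3:
Births: 10047 × 0.201 = 2019, 10468 × 0.459 = 4805 — total 6824
Band 2: 6907 × 0.94 = 6493
Band 3: 10047 × 0.96 = 9645
Band 4: 10468 × 0.943 = 9871
Band 5: 9686 × 0.932 = 9027
Band 6: 16347 × 0.935 + 31460 × 0.679 = 15284 + 21361 = 36645
End of period: [6824, 6493, 9645, 9871, 9027, 36645]
Period 4:
Births: 6493 × 0.201 = 1305, 9645 × 0.459 = 4427 — total 5732
Band 2: 6824 × 0.94 = 6415
Band 3: 6493 × 0.96 = 6233
Band 4: 9645 × 0.943 = 9095
Band 5: 9871 × 0.932 = 9200
Band 6: 9027 × 0.935 + 36645 × 0.679 = 8440 + 24882 = 33322
End of period: [5732, 6415, 6233, 9095, 9200, 33322]
Scenario A total after 4 periods: 69997
Scenario B projection —
Period 1:
Births: 10700 × 0.231 = 2472, 18600 × 0.459 = 8537 — total 11009
Band 2: 11600 × 0.94 = 10904
Band 3: 10700 × 0.96 = 10272
Band 4: 18600 × 0.943 = 17540
Band 5: 19100 × 0.932 = 17801
Band 6: 17600 × 0.935 + 7900 × 0.679 = 16456 + 5364 = 21820
End of period: [11009, 10904, 10272, 17540, 17801, 21820]
Period 2:
Births: 10904 × 0.231 = 2519, 10272 × 0.459 = 4715 — total 7234
Band 2: 11009 × 0.94 = 10348
Band 3: 10904 × 0.96 = 10468
Band 4: 10272 × 0.943 = 9686
Band 5: 17540 × 0.932 = 16347
Band 6: 17801 × 0.935 + 21820 × 0.679 = 16644 + 14816 = 31460
End of period: [7234, 10348, 10468, 9686, 16347, 31460]
Period 3:
Births: 10348 × 0.231 = 2390, 10468 × 0.459 = 4805 — total 7195
Band 2: 7234 × 0.94 = 6800
Band 3: 10348 × 0.96 = 9934
Band 4: 10468 × 0.943 = 9871
Band 5: 9686 × 0.932 = 9027
Band 6: 16347 × 0.935 + 31460 × 0.679 = 15284 + 21361 = 36645
End of period: [7195, 6800, 9934, 9871, 9027, 36645]
Period 4:
Births: 6800 × 0.231 = 1571, 9934 × 0.459 = 4560 — total 6131
Band 2: 7195 × 0.94 = 6763
Band 3: 6800 × 0.96 = 6528
Band 4: 9934 × 0.943 = 9368
Band 5: 9871 × 0.932 = 9200
Band 6: 9027 × 0.935 + 36645 × 0.679 = 8440 + 24882 = 33322
End of period: [6131, 6763, 6528, 9368, 9200, 33322]
Scenario B total after 4 periods: 71312
Difference B − A = 71312 − 69997 = 1315

1315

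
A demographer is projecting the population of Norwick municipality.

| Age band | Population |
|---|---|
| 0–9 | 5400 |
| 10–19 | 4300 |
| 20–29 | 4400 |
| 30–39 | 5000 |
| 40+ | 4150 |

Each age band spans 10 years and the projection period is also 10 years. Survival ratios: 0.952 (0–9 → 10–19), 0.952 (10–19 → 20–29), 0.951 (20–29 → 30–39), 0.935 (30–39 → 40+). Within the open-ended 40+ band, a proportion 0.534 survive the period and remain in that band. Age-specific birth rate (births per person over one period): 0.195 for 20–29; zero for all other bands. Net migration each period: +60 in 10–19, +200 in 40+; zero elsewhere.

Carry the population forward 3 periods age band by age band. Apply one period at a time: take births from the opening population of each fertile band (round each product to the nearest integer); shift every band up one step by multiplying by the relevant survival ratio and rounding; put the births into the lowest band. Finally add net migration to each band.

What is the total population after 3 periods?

Let group 1 be 0–9 through group 5 = 40+.
— Period 1 —
Births: 4400 × 0.195 = 858
Group 2: 5400 × 0.952 = 5141
Group 3: 4300 × 0.952 = 4094
Group 4: 4400 × 0.951 = 4184
Group 5: 5000 × 0.935 + 4150 × 0.534 = 4675 + 2216 = 6891
Net migration: Group 2 + 60 → 5201; Group 5 + 200 → 7091
Giving 858 / 5201 / 4094 / 4184 / 7091.
— Period 2 —
Births: 4094 × 0.195 = 798
Group 2: 858 × 0.952 = 817
Group 3: 5201 × 0.952 = 4951
Group 4: 4094 × 0.951 = 3893
Group 5: 4184 × 0.935 + 7091 × 0.534 = 3912 + 3787 = 7699
Net migration: Group 2 + 60 → 877; Group 5 + 200 → 7899
Giving 798 / 877 / 4951 / 3893 / 7899.
— Period 3 —
Births: 4951 × 0.195 = 965
Group 2: 798 × 0.952 = 760
Group 3: 877 × 0.952 = 835
Group 4: 4951 × 0.951 = 4708
Group 5: 3893 × 0.935 + 7899 × 0.534 = 3640 + 4218 = 7858
Net migration: Group 2 + 60 → 820; Group 5 + 200 → 8058
Giving 965 / 820 / 835 / 4708 / 8058.
Total after period 3: 965 + 820 + 835 + 4708 + 8058 = 15386

15386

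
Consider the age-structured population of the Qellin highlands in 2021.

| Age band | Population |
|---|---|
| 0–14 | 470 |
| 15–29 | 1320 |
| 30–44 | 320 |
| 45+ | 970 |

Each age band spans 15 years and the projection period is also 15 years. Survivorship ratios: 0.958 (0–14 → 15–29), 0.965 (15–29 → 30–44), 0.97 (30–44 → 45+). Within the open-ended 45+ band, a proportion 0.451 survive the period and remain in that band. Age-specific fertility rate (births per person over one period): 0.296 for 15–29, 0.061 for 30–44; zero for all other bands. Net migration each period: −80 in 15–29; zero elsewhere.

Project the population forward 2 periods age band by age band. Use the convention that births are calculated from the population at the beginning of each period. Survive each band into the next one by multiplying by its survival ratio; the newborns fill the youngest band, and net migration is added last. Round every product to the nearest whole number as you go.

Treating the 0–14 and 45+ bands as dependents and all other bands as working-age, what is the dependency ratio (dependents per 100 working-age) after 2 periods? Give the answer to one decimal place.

262.4

[period 1]
Births: 1320 × 0.296 = 391, 320 × 0.061 = 20 → 411
15–29: 470 × 0.958 = 450
30–44: 1320 × 0.965 = 1274
45+: 320 × 0.97 + 970 × 0.451 = 310 + 437 = 747
Net migration: 15–29 − 80 → 370
End of period: [411, 370, 1274, 747]
[period 2]
Births: 370 × 0.296 = 110, 1274 × 0.061 = 78 → 188
15–29: 411 × 0.958 = 394
30–44: 370 × 0.965 = 357
45+: 1274 × 0.97 + 747 × 0.451 = 1236 + 337 = 1573
Net migration: 15–29 − 80 → 314
End of period: [188, 314, 357, 1573]
Dependents (band 0–14 + band 45+) = 188 + 1573 = 1761; working-age = 671; ratio = 1761/671 × 100 = 262.4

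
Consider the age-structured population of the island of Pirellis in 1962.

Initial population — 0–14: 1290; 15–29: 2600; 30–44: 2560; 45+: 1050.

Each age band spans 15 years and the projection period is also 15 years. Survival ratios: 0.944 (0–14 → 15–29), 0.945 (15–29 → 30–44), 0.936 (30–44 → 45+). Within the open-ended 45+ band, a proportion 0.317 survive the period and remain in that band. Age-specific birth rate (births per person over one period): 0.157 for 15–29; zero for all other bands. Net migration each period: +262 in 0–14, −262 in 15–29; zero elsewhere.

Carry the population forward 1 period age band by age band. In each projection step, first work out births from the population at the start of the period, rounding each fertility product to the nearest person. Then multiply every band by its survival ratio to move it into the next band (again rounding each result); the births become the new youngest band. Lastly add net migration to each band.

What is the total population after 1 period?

[period 1]
Births: 2600 * 0.157 = 408
15–29: 1290 * 0.944 = 1218
30–44: 2600 * 0.945 = 2457
45+: 2560 * 0.936 + 1050 * 0.317 = 2396 + 333 = 2729
Net migration: 0–14 + 262 → 670; 15–29 − 262 → 956
Population now: 0–14=670, 15–29=956, 30–44=2457, 45+=2729
Total after period 1: 670 + 956 + 2457 + 2729 = 6812

6812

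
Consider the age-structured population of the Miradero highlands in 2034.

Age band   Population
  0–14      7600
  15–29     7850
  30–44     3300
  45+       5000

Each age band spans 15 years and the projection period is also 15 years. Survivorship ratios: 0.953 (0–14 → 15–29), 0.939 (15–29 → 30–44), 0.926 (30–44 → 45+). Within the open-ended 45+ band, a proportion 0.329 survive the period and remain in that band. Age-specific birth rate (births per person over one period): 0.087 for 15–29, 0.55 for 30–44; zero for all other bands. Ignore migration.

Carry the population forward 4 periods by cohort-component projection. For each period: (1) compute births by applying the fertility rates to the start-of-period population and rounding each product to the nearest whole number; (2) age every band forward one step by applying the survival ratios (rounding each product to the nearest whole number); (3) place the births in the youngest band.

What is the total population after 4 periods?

14621

[period 1]
Births: 7850 × 0.087 = 683  |  3300 × 0.55 = 1815 ⇒ total 2498
15–29: 7600 × 0.953 = 7243
30–44: 7850 × 0.939 = 7371
45+: 3300 × 0.926 + 5000 × 0.329 = 3056 + 1645 = 4701
→ [2498, 7243, 7371, 4701]
[period 2]
Births: 7243 × 0.087 = 630  |  7371 × 0.55 = 4054 ⇒ total 4684
15–29: 2498 × 0.953 = 2381
30–44: 7243 × 0.939 = 6801
45+: 7371 × 0.926 + 4701 × 0.329 = 6826 + 1547 = 8373
→ [4684, 2381, 6801, 8373]
[period 3]
Births: 2381 × 0.087 = 207  |  6801 × 0.55 = 3741 ⇒ total 3948
15–29: 4684 × 0.953 = 4464
30–44: 2381 × 0.939 = 2236
45+: 6801 × 0.926 + 8373 × 0.329 = 6298 + 2755 = 9053
→ [3948, 4464, 2236, 9053]
[period 4]
Births: 4464 × 0.087 = 388  |  2236 × 0.55 = 1230 ⇒ total 1618
15–29: 3948 × 0.953 = 3762
30–44: 4464 × 0.939 = 4192
45+: 2236 × 0.926 + 9053 × 0.329 = 2071 + 2978 = 5049
→ [1618, 3762, 4192, 5049]
Total after period 4: 1618 + 3762 + 4192 + 5049 = 14621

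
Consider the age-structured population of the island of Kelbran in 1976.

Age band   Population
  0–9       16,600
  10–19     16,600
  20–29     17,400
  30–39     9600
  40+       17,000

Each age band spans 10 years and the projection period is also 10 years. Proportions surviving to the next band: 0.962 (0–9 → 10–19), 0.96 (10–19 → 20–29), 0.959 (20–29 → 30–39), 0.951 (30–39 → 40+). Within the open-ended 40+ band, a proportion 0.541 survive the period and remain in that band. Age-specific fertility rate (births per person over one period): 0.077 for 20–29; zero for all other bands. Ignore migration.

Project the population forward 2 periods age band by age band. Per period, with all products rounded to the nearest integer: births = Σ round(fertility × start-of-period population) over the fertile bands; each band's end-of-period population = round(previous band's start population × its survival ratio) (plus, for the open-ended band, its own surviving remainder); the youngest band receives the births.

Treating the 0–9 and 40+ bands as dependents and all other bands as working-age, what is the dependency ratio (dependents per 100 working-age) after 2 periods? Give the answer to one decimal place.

84.7

Numbering the bands 1..5 from youngest to oldest:
Period 1:
Births: 17400 * 0.077 = 1340
Band 2: 16600 * 0.962 = 15969
Band 3: 16600 * 0.96 = 15936
Band 4: 17400 * 0.959 = 16687
Band 5: 9600 * 0.951 + 17000 * 0.541 = 9130 + 9197 = 18327
Population now: 0–9=1340, 10–19=15969, 20–29=15936, 30–39=16687, 40+=18327
Period 2:
Births: 15936 * 0.077 = 1227
Band 2: 1340 * 0.962 = 1289
Band 3: 15969 * 0.96 = 15330
Band 4: 15936 * 0.959 = 15283
Band 5: 16687 * 0.951 + 18327 * 0.541 = 15869 + 9915 = 25784
Population now: 0–9=1227, 10–19=1289, 20–29=15330, 30–39=15283, 40+=25784
Dependents (band 0–9 + band 40+) = 1227 + 25784 = 27011; working-age = 31902; ratio = 27011/31902 × 100 = 84.7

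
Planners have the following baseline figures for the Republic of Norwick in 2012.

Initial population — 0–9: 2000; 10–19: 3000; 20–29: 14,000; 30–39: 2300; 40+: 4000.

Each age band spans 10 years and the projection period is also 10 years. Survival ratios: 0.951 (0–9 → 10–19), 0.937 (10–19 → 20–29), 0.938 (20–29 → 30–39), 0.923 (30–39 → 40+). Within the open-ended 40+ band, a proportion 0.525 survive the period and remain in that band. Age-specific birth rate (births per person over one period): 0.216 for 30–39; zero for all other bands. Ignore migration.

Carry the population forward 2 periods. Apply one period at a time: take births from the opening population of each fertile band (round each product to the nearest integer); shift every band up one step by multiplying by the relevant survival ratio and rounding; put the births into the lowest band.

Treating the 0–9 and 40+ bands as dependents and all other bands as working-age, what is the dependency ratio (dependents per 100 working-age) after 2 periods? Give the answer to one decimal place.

351.1

[period 1]
Births: 2300 * 0.216 = 497
10–19: 2000 * 0.951 = 1902
20–29: 3000 * 0.937 = 2811
30–39: 14000 * 0.938 = 13132
40+: 2300 * 0.923 + 4000 * 0.525 = 2123 + 2100 = 4223
Population now: 0–9=497, 10–19=1902, 20–29=2811, 30–39=13132, 40+=4223
[period 2]
Births: 13132 * 0.216 = 2837
10–19: 497 * 0.951 = 473
20–29: 1902 * 0.937 = 1782
30–39: 2811 * 0.938 = 2637
40+: 13132 * 0.923 + 4223 * 0.525 = 12121 + 2217 = 14338
Population now: 0–9=2837, 10–19=473, 20–29=1782, 30–39=2637, 40+=14338
Dependents (band 0–9 + band 40+) = 2837 + 14338 = 17175; working-age = 4892; ratio = 17175/4892 × 100 = 351.1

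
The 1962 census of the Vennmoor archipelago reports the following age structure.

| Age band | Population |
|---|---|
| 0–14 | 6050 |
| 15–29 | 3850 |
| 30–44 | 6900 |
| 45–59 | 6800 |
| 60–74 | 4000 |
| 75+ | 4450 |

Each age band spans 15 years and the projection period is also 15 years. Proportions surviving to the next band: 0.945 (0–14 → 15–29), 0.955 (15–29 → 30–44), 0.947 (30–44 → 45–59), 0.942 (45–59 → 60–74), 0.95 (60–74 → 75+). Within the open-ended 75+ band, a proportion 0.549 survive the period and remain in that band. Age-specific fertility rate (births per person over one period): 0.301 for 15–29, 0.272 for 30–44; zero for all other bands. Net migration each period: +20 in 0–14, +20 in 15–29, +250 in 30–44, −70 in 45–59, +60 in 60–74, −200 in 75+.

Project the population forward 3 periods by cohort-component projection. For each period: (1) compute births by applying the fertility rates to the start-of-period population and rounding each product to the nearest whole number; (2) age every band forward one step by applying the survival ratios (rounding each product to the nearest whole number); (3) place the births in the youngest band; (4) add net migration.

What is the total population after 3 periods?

27738

Call the bands 1 to 6, youngest first.
After projecting period 1:
Births: 3850 * 0.301 = 1159  |  6900 * 0.272 = 1877 — total 3036
Band 2: 6050 * 0.945 = 5717
Band 3: 3850 * 0.955 = 3677
Band 4: 6900 * 0.947 = 6534
Band 5: 6800 * 0.942 = 6406
Band 6: 4000 * 0.95 + 4450 * 0.549 = 3800 + 2443 = 6243
Net migration: Band 1 + 20 → 3056; Band 2 + 20 → 5737; Band 3 + 250 → 3927; Band 4 − 70 → 6464; Band 5 + 60 → 6466; Band 6 − 200 → 6043
→ [3056, 5737, 3927, 6464, 6466, 6043]
After projecting period 2:
Births: 5737 * 0.301 = 1727  |  3927 * 0.272 = 1068 — total 2795
Band 2: 3056 * 0.945 = 2888
Band 3: 5737 * 0.955 = 5479
Band 4: 3927 * 0.947 = 3719
Band 5: 6464 * 0.942 = 6089
Band 6: 6466 * 0.95 + 6043 * 0.549 = 6143 + 3318 = 9461
Net migration: Band 1 + 20 → 2815; Band 2 + 20 → 2908; Band 3 + 250 → 5729; Band 4 − 70 → 3649; Band 5 + 60 → 6149; Band 6 − 200 → 9261
→ [2815, 2908, 5729, 3649, 6149, 9261]
After projecting period 3:
Births: 2908 * 0.301 = 875  |  5729 * 0.272 = 1558 — total 2433
Band 2: 2815 * 0.945 = 2660
Band 3: 2908 * 0.955 = 2777
Band 4: 5729 * 0.947 = 5425
Band 5: 3649 * 0.942 = 3437
Band 6: 6149 * 0.95 + 9261 * 0.549 = 5842 + 5084 = 10926
Net migration: Band 1 + 20 → 2453; Band 2 + 20 → 2680; Band 3 + 250 → 3027; Band 4 − 70 → 5355; Band 5 + 60 → 3497; Band 6 − 200 → 10726
→ [2453, 2680, 3027, 5355, 3497, 10726]
Total after period 3: 2453 + 2680 + 3027 + 5355 + 3497 + 10726 = 27738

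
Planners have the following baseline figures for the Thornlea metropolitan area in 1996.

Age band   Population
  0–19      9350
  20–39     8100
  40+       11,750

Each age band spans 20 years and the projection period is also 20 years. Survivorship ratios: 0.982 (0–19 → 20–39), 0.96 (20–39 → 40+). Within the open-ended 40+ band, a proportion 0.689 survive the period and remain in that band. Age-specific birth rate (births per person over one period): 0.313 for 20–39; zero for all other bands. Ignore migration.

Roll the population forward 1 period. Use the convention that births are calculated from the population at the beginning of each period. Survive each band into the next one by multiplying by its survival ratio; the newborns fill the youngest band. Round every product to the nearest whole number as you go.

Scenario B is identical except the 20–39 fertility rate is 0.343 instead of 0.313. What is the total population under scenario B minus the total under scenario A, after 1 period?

243

Let group 1 be 0–19 through group 3 = 40+.
[period 1]
Births: 8100 * 0.313 = 2535
Group 2: 9350 * 0.982 = 9182
Group 3: 8100 * 0.96 + 11750 * 0.689 = 7776 + 8096 = 15872
End of period: [2535, 9182, 15872]
Scenario A total after 1 period: 27589
Scenario B projection —
[period 1]
Births: 8100 * 0.343 = 2778
Group 2: 9350 * 0.982 = 9182
Group 3: 8100 * 0.96 + 11750 * 0.689 = 7776 + 8096 = 15872
End of period: [2778, 9182, 15872]
Scenario B total after 1 period: 27832
Difference B − A = 27832 − 27589 = 243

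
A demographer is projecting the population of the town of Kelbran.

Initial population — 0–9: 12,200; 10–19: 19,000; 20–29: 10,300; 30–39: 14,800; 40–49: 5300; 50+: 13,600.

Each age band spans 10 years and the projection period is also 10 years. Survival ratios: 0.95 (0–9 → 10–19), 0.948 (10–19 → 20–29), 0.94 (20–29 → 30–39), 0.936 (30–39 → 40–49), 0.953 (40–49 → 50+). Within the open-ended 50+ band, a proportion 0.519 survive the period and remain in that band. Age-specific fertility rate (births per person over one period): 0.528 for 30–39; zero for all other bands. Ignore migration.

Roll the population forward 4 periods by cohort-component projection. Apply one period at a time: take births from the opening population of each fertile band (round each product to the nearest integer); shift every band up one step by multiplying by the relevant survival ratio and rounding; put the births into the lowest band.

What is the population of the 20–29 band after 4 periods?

4603

Call the groups 1 to 6, youngest first.
Period 1.
Births: 14800 × 0.528 = 7814
Group 2: 12200 × 0.95 = 11590
Group 3: 19000 × 0.948 = 18012
Group 4: 10300 × 0.94 = 9682
Group 5: 14800 × 0.936 = 13853
Group 6: 5300 × 0.953 + 13600 × 0.519 = 5051 + 7058 = 12109
Population now: 0–9=7814, 10–19=11590, 20–29=18012, 30–39=9682, 40–49=13853, 50+=12109
Period 2.
Births: 9682 × 0.528 = 5112
Group 2: 7814 × 0.95 = 7423
Group 3: 11590 × 0.948 = 10987
Group 4: 18012 × 0.94 = 16931
Group 5: 9682 × 0.936 = 9062
Group 6: 13853 × 0.953 + 12109 × 0.519 = 13202 + 6285 = 19487
Population now: 0–9=5112, 10–19=7423, 20–29=10987, 30–39=16931, 40–49=9062, 50+=19487
Period 3.
Births: 16931 × 0.528 = 8940
Group 2: 5112 × 0.95 = 4856
Group 3: 7423 × 0.948 = 7037
Group 4: 10987 × 0.94 = 10328
Group 5: 16931 × 0.936 = 15847
Group 6: 9062 × 0.953 + 19487 × 0.519 = 8636 + 10114 = 18750
Population now: 0–9=8940, 10–19=4856, 20–29=7037, 30–39=10328, 40–49=15847, 50+=18750
Period 4.
Births: 10328 × 0.528 = 5453
Group 2: 8940 × 0.95 = 8493
Group 3: 4856 × 0.948 = 4603
Group 4: 7037 × 0.94 = 6615
Group 5: 10328 × 0.936 = 9667
Group 6: 15847 × 0.953 + 18750 × 0.519 = 15102 + 9731 = 24833
Population now: 0–9=5453, 10–19=8493, 20–29=4603, 30–39=6615, 40–49=9667, 50+=24833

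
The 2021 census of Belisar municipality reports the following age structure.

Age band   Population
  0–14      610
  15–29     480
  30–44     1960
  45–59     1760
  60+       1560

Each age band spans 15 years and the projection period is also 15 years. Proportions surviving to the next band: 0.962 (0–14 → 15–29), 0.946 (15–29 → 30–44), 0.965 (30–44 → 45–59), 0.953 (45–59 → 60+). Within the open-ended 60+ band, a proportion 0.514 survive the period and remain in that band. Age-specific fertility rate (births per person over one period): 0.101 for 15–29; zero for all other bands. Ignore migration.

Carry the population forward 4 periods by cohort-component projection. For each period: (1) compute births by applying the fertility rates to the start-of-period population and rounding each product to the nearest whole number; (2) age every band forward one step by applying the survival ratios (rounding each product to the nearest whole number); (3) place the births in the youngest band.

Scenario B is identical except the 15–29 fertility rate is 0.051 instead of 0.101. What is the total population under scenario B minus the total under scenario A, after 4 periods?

(Groups numbered youngest = 1 to oldest = 5.)
[period 1]
Births: 480 * 0.101 = 48
Group 2: 610 * 0.962 = 587
Group 3: 480 * 0.946 = 454
Group 4: 1960 * 0.965 = 1891
Group 5: 1760 * 0.953 + 1560 * 0.514 = 1677 + 802 = 2479
→ [48, 587, 454, 1891, 2479]
[period 2]
Births: 587 * 0.101 = 59
Group 2: 48 * 0.962 = 46
Group 3: 587 * 0.946 = 555
Group 4: 454 * 0.965 = 438
Group 5: 1891 * 0.953 + 2479 * 0.514 = 1802 + 1274 = 3076
→ [59, 46, 555, 438, 3076]
[period 3]
Births: 46 * 0.101 = 5
Group 2: 59 * 0.962 = 57
Group 3: 46 * 0.946 = 44
Group 4: 555 * 0.965 = 536
Group 5: 438 * 0.953 + 3076 * 0.514 = 417 + 1581 = 1998
→ [5, 57, 44, 536, 1998]
[period 4]
Births: 57 * 0.101 = 6
Group 2: 5 * 0.962 = 5
Group 3: 57 * 0.946 = 54
Group 4: 44 * 0.965 = 42
Group 5: 536 * 0.953 + 1998 * 0.514 = 511 + 1027 = 1538
→ [6, 5, 54, 42, 1538]
Scenario A total after 4 periods: 1645
Scenario B projection —
[period 1]
Births: 480 * 0.051 = 24
Group 2: 610 * 0.962 = 587
Group 3: 480 * 0.946 = 454
Group 4: 1960 * 0.965 = 1891
Group 5: 1760 * 0.953 + 1560 * 0.514 = 1677 + 802 = 2479
→ [24, 587, 454, 1891, 2479]
[period 2]
Births: 587 * 0.051 = 30
Group 2: 24 * 0.962 = 23
Group 3: 587 * 0.946 = 555
Group 4: 454 * 0.965 = 438
Group 5: 1891 * 0.953 + 2479 * 0.514 = 1802 + 1274 = 3076
→ [30, 23, 555, 438, 3076]
[period 3]
Births: 23 * 0.051 = 1
Group 2: 30 * 0.962 = 29
Group 3: 23 * 0.946 = 22
Group 4: 555 * 0.965 = 536
Group 5: 438 * 0.953 + 3076 * 0.514 = 417 + 1581 = 1998
→ [1, 29, 22, 536, 1998]
[period 4]
Births: 29 * 0.051 = 1
Group 2: 1 * 0.962 = 1
Group 3: 29 * 0.946 = 27
Group 4: 22 * 0.965 = 21
Group 5: 536 * 0.953 + 1998 * 0.514 = 511 + 1027 = 1538
→ [1, 1, 27, 21, 1538]
Scenario B total after 4 periods: 1588
Difference B − A = 1588 − 1645 = -57

-57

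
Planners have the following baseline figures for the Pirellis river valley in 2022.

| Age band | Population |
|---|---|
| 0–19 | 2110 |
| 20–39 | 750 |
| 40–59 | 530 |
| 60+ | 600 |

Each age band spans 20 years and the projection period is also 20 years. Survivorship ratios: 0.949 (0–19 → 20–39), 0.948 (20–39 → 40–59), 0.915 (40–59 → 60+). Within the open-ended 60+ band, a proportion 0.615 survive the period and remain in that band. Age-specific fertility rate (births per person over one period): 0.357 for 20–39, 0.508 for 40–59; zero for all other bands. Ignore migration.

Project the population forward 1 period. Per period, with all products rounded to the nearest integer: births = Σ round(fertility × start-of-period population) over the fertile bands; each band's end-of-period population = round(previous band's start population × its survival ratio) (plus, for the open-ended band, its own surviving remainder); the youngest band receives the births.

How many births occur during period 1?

After projecting period 1:
Births: 750 × 0.357 = 268, 530 × 0.508 = 269 ⇒ total 537
20–39: 2110 × 0.949 = 2002
40–59: 750 × 0.948 = 711
60+: 530 × 0.915 + 600 × 0.615 = 485 + 369 = 854
Population now: 0–19=537, 20–39=2002, 40–59=711, 60+=854

537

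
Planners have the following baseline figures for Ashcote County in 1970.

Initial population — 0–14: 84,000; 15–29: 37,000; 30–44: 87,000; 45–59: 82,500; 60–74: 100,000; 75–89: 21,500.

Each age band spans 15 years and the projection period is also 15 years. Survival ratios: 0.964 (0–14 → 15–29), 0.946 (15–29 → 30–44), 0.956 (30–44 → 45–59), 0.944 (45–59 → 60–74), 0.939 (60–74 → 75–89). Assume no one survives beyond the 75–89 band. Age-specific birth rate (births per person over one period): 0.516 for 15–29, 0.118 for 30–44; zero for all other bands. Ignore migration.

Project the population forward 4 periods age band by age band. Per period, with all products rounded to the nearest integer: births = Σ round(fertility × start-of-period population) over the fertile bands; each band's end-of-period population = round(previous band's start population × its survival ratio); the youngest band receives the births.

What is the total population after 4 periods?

[period 1]
Births: 37000 * 0.516 = 19092 ; 87000 * 0.118 = 10266 → 29358
15–29: 84000 * 0.964 = 80976
30–44: 37000 * 0.946 = 35002
45–59: 87000 * 0.956 = 83172
60–74: 82500 * 0.944 = 77880
75–89: 100000 * 0.939 = 93900
→ [29358, 80976, 35002, 83172, 77880, 93900]
[period 2]
Births: 80976 * 0.516 = 41784 ; 35002 * 0.118 = 4130 → 45914
15–29: 29358 * 0.964 = 28301
30–44: 80976 * 0.946 = 76603
45–59: 35002 * 0.956 = 33462
60–74: 83172 * 0.944 = 78514
75–89: 77880 * 0.939 = 73129
→ [45914, 28301, 76603, 33462, 78514, 73129]
[period 3]
Births: 28301 * 0.516 = 14603 ; 76603 * 0.118 = 9039 → 23642
15–29: 45914 * 0.964 = 44261
30–44: 28301 * 0.946 = 26773
45–59: 76603 * 0.956 = 73232
60–74: 33462 * 0.944 = 31588
75–89: 78514 * 0.939 = 73725
→ [23642, 44261, 26773, 73232, 31588, 73725]
[period 4]
Births: 44261 * 0.516 = 22839 ; 26773 * 0.118 = 3159 → 25998
15–29: 23642 * 0.964 = 22791
30–44: 44261 * 0.946 = 41871
45–59: 26773 * 0.956 = 25595
60–74: 73232 * 0.944 = 69131
75–89: 31588 * 0.939 = 29661
→ [25998, 22791, 41871, 25595, 69131, 29661]
Total after period 4: 25998 + 22791 + 41871 + 25595 + 69131 + 29661 = 215047

215047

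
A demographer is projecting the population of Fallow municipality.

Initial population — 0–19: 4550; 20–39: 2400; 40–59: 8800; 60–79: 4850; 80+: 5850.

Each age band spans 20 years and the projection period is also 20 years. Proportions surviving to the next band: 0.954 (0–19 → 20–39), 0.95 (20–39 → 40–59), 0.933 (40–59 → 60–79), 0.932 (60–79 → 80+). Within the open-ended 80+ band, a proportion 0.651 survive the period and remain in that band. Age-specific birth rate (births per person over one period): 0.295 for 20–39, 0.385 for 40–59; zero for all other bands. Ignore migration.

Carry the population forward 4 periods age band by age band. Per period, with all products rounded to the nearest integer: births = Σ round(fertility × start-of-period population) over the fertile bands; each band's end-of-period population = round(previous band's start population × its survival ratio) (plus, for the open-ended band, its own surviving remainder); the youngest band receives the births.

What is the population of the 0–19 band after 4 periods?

Let band 1 be 0–19 through band 5 = 80+.
Period 1:
Births: 2400 × 0.295 = 708, 8800 × 0.385 = 3388 ⇒ total 4096
Band 2: 4550 × 0.954 = 4341
Band 3: 2400 × 0.95 = 2280
Band 4: 8800 × 0.933 = 8210
Band 5: 4850 × 0.932 + 5850 × 0.651 = 4520 + 3808 = 8328
→ [4096, 4341, 2280, 8210, 8328]
Period 2:
Births: 4341 × 0.295 = 1281, 2280 × 0.385 = 878 ⇒ total 2159
Band 2: 4096 × 0.954 = 3908
Band 3: 4341 × 0.95 = 4124
Band 4: 2280 × 0.933 = 2127
Band 5: 8210 × 0.932 + 8328 × 0.651 = 7652 + 5422 = 13074
→ [2159, 3908, 4124, 2127, 13074]
Period 3:
Births: 3908 × 0.295 = 1153, 4124 × 0.385 = 1588 ⇒ total 2741
Band 2: 2159 × 0.954 = 2060
Band 3: 3908 × 0.95 = 3713
Band 4: 4124 × 0.933 = 3848
Band 5: 2127 × 0.932 + 13074 × 0.651 = 1982 + 8511 = 10493
→ [2741, 2060, 3713, 3848, 10493]
Period 4:
Births: 2060 × 0.295 = 608, 3713 × 0.385 = 1430 ⇒ total 2038
Band 2: 2741 × 0.954 = 2615
Band 3: 2060 × 0.95 = 1957
Band 4: 3713 × 0.933 = 3464
Band 5: 3848 × 0.932 + 10493 × 0.651 = 3586 + 6831 = 10417
→ [2038, 2615, 1957, 3464, 10417]

2038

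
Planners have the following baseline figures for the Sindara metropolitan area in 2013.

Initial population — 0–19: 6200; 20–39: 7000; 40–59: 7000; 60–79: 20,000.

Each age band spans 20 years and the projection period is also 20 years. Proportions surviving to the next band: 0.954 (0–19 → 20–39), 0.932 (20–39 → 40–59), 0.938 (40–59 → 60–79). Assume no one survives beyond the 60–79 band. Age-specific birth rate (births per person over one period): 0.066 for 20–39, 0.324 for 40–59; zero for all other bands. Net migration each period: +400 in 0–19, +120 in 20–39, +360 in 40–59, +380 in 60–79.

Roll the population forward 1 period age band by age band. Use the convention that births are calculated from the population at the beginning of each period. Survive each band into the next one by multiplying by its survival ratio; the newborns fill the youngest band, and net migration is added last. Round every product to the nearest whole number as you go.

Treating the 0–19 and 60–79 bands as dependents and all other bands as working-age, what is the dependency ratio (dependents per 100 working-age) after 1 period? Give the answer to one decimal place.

Period 1:
Births: 7000 × 0.066 = 462  |  7000 × 0.324 = 2268 — total 2730
20–39: 6200 × 0.954 = 5915
40–59: 7000 × 0.932 = 6524
60–79: 7000 × 0.938 = 6566
Net migration: 0–19 + 400 → 3130; 20–39 + 120 → 6035; 40–59 + 360 → 6884; 60–79 + 380 → 6946
→ [3130, 6035, 6884, 6946]
Dependents (band 0–19 + band 60–79) = 3130 + 6946 = 10076; working-age = 12919; ratio = 10076/12919 × 100 = 78.0

78.0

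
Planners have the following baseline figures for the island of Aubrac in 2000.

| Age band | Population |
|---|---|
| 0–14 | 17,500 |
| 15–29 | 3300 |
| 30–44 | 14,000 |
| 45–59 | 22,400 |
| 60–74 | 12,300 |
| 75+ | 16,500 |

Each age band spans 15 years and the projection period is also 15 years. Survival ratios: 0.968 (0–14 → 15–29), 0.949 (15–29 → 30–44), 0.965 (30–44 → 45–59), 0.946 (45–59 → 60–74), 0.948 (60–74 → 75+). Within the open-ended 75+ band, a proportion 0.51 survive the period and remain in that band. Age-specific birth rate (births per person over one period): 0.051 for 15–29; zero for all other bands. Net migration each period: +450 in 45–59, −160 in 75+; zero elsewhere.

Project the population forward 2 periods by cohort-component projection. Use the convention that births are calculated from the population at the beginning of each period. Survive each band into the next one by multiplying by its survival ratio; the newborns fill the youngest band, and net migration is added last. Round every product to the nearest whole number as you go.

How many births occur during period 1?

168

After projecting period 1:
Births: 3300 × 0.051 = 168
15–29: 17500 × 0.968 = 16940
30–44: 3300 × 0.949 = 3132
45–59: 14000 × 0.965 = 13510
60–74: 22400 × 0.946 = 21190
75+: 12300 × 0.948 + 16500 × 0.51 = 11660 + 8415 = 20075
Net migration: 45–59 + 450 → 13960; 75+ − 160 → 19915
Giving 168 / 16940 / 3132 / 13960 / 21190 / 19915.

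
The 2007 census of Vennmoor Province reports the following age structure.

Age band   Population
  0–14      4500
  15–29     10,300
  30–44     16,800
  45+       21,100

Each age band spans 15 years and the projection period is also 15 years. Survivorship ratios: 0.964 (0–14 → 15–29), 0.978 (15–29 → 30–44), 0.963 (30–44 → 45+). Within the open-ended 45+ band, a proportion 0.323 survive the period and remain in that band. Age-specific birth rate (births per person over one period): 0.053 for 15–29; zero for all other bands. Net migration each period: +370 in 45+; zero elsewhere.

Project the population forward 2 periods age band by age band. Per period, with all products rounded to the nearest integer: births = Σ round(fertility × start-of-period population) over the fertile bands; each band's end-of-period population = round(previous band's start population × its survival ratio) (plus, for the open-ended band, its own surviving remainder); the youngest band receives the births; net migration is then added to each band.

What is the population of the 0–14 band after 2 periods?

Let group 1 be 0–14 through group 4 = 45+.
Period 1:
Births: 10300 × 0.053 = 546
Group 2: 4500 × 0.964 = 4338
Group 3: 10300 × 0.978 = 10073
Group 4: 16800 × 0.963 + 21100 × 0.323 = 16178 + 6815 = 22993
Net migration: Group 4 + 370 → 23363
Population now: 0–14=546, 15–29=4338, 30–44=10073, 45+=23363
Period 2:
Births: 4338 × 0.053 = 230
Group 2: 546 × 0.964 = 526
Group 3: 4338 × 0.978 = 4243
Group 4: 10073 × 0.963 + 23363 × 0.323 = 9700 + 7546 = 17246
Net migration: Group 4 + 370 → 17616
Population now: 0–14=230, 15–29=526, 30–44=4243, 45+=17616

230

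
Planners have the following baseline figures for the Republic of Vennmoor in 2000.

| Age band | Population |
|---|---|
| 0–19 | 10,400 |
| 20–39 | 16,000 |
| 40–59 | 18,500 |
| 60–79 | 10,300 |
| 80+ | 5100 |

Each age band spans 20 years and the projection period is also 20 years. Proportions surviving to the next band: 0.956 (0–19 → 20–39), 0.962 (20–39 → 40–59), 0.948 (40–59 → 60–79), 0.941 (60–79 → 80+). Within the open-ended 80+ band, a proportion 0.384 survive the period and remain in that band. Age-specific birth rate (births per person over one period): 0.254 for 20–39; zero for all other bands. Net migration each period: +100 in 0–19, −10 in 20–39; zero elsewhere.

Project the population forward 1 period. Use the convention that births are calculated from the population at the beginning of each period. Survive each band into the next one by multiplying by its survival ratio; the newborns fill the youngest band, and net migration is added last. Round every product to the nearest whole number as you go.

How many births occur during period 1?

4064

Numbering the groups 1..5 from youngest to oldest:
[period 1]
Births: 16000 × 0.254 = 4064
Group 2: 10400 × 0.956 = 9942
Group 3: 16000 × 0.962 = 15392
Group 4: 18500 × 0.948 = 17538
Group 5: 10300 × 0.941 + 5100 × 0.384 = 9692 + 1958 = 11650
Net migration: Group 1 + 100 → 4164; Group 2 − 10 → 9932
Giving 4164 / 9932 / 15392 / 17538 / 11650.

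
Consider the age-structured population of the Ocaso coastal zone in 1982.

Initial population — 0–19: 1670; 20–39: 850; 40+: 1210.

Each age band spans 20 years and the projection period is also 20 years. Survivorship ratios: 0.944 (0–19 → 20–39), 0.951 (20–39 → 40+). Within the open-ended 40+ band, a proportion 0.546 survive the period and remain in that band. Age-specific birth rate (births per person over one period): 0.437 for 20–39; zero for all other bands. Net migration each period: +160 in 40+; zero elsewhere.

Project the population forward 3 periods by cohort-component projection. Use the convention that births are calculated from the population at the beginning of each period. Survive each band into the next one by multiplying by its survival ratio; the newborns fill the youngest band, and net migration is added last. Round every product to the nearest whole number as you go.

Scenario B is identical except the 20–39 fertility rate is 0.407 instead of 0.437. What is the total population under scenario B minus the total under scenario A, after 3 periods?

(Groups numbered youngest = 1 to oldest = 3.)
Period 1.
Births: 850 × 0.437 = 371
Group 2: 1670 × 0.944 = 1576
Group 3: 850 × 0.951 + 1210 × 0.546 = 808 + 661 = 1469
Net migration: Group 3 + 160 → 1629
→ [371, 1576, 1629]
Period 2.
Births: 1576 × 0.437 = 689
Group 2: 371 × 0.944 = 350
Group 3: 1576 × 0.951 + 1629 × 0.546 = 1499 + 889 = 2388
Net migration: Group 3 + 160 → 2548
→ [689, 350, 2548]
Period 3.
Births: 350 × 0.437 = 153
Group 2: 689 × 0.944 = 650
Group 3: 350 × 0.951 + 2548 × 0.546 = 333 + 1391 = 1724
Net migration: Group 3 + 160 → 1884
→ [153, 650, 1884]
Scenario A total after 3 periods: 2687
Scenario B projection —
Period 1.
Births: 850 × 0.407 = 346
Group 2: 1670 × 0.944 = 1576
Group 3: 850 × 0.951 + 1210 × 0.546 = 808 + 661 = 1469
Net migration: Group 3 + 160 → 1629
→ [346, 1576, 1629]
Period 2.
Births: 1576 × 0.407 = 641
Group 2: 346 × 0.944 = 327
Group 3: 1576 × 0.951 + 1629 × 0.546 = 1499 + 889 = 2388
Net migration: Group 3 + 160 → 2548
→ [641, 327, 2548]
Period 3.
Births: 327 × 0.407 = 133
Group 2: 641 × 0.944 = 605
Group 3: 327 × 0.951 + 2548 × 0.546 = 311 + 1391 = 1702
Net migration: Group 3 + 160 → 1862
→ [133, 605, 1862]
Scenario B total after 3 periods: 2600
Difference B − A = 2600 − 2687 = -87

-87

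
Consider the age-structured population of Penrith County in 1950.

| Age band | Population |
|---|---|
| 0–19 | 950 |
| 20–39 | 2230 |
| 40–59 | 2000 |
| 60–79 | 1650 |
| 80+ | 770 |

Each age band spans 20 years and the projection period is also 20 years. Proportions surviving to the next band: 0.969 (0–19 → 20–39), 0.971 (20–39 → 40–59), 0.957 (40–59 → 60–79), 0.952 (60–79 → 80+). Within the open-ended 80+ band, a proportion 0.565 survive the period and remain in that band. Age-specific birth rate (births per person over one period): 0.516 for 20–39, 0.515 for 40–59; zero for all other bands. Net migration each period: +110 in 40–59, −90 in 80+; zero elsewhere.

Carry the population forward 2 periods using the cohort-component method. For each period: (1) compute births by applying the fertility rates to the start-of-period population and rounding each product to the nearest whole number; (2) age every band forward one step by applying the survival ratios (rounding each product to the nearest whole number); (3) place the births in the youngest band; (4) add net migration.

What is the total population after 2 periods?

9756

Period 1.
Births: 2230 × 0.516 = 1151  |  2000 × 0.515 = 1030 ⇒ total 2181
20–39: 950 × 0.969 = 921
40–59: 2230 × 0.971 = 2165
60–79: 2000 × 0.957 = 1914
80+: 1650 × 0.952 + 770 × 0.565 = 1571 + 435 = 2006
Net migration: 40–59 + 110 → 2275; 80+ − 90 → 1916
End of period: [2181, 921, 2275, 1914, 1916]
Period 2.
Births: 921 × 0.516 = 475  |  2275 × 0.515 = 1172 ⇒ total 1647
20–39: 2181 × 0.969 = 2113
40–59: 921 × 0.971 = 894
60–79: 2275 × 0.957 = 2177
80+: 1914 × 0.952 + 1916 × 0.565 = 1822 + 1083 = 2905
Net migration: 40–59 + 110 → 1004; 80+ − 90 → 2815
End of period: [1647, 2113, 1004, 2177, 2815]
Total after period 2: 1647 + 2113 + 1004 + 2177 + 2815 = 9756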